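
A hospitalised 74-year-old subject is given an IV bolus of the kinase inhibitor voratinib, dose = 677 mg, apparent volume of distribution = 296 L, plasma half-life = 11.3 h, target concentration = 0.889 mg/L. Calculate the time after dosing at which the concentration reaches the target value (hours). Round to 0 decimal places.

C₀ = Dose / Vd = 677.0 / 296 = 2.287 mg/L
k = ln2 / t½ = 0.693147 / 11.3 = 0.06134 h⁻¹
t = ln(C₀ / C) / k = ln(2.287 / 0.889) / 0.06134
  = ln(2.573) / 0.06134 = 0.9451 / 0.06134 = 15.41 h

15 h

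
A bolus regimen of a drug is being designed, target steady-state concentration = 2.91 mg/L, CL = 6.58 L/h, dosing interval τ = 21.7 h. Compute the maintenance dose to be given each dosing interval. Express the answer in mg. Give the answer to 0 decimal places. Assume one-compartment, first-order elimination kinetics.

At steady state, Dose/τ = Css × CL.
Dose = Css × CL × τ = 2.91 × 6.580 × 21.7 = 415.5 mg

416 mg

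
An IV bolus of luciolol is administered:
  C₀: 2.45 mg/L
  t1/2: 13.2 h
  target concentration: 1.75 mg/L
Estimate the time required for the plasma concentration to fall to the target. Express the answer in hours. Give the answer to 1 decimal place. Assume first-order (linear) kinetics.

6.4 h

k = ln2 / t½ = 0.693147 / 13.2 = 0.05251 h⁻¹
t = ln(C₀ / C) / k = ln(2.450 / 1.75) / 0.05251
  = ln(1.400) / 0.05251 = 0.3365 / 0.05251 = 6.408 h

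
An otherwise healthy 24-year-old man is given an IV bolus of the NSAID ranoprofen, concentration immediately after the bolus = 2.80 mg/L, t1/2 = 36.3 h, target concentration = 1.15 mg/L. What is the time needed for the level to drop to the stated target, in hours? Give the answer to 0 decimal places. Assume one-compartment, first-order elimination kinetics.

47 h

k = ln2 / t½ = 0.693147 / 36.3 = 0.01909 h⁻¹
t = ln(C₀ / C) / k = ln(2.800 / 1.15) / 0.01909
  = ln(2.435) / 0.01909 = 0.8899 / 0.01909 = 46.62 h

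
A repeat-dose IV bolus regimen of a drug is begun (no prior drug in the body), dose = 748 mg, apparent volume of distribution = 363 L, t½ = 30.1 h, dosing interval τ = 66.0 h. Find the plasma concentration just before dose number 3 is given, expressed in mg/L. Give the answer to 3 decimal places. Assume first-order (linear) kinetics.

C₀ per dose = Dose / Vd = 748 / 363 = 2.061 mg/L
k = ln2 / t½ = 0.693147 / 30.1 = 0.02303 h⁻¹
Fraction remaining after one interval: r = e^(−kτ) = e^(−0.02303 × 66.0) = 0.2187
Before dose 3, 2 doses have been given (aged 1τ, 2τ).
C_trough = C₀ × (r + r²) = 2.061 × (0.2187 + 0.04783) = 0.5493 mg/L

0.549 mg/L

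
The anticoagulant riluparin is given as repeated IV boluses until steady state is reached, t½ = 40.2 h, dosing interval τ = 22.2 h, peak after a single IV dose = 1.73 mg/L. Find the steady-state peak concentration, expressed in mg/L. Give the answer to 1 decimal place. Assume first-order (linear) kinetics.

k = ln2 / t½ = 0.693147 / 40.2 = 0.01724 h⁻¹
e^(−kτ) = e^(−0.01724 × 22.2) = 0.6820
Accumulation ratio R = 1 / (1 − e^(−kτ)) = 1 / (1 − 0.6820) = 3.145
Steady-state peak = C₀ × R = 1.73 × 3.145 = 5.441 mg/L

5.4 mg/L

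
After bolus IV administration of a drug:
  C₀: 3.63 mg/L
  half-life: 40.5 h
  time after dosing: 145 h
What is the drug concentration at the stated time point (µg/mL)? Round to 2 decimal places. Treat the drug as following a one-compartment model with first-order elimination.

0.30 µg/mL

k = ln2 / t½ = 0.693147 / 40.5 = 0.01711 h⁻¹
C = C₀ · e^(−k·t) = 3.630 × e^(−0.01711 × 145)
  = 3.630 × 0.08366 = 0.3037 mg/L
(0.3037 mg/L = 0.3037 µg/mL)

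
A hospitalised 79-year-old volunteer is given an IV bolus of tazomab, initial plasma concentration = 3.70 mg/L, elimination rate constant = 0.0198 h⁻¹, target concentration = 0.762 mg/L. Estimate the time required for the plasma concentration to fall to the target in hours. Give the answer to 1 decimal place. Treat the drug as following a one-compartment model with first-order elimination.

79.8 h

t = ln(C₀ / C) / k = ln(3.700 / 0.762) / 0.01980
  = ln(4.856) / 0.01980 = 1.580 / 0.01980 = 79.80 h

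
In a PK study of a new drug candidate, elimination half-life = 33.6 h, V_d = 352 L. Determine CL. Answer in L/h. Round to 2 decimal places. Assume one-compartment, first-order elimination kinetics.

k = ln2 / t½ = 0.693147 / 33.6 = 0.02063 h⁻¹
CL = k × Vd = 0.02063 × 352 = 7.262 L/h

7.26 L/h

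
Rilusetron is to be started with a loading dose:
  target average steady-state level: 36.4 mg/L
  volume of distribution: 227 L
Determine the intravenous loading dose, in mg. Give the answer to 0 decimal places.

LD = Css × Vd = 36.4 × 227 = 8263 mg

8263 mg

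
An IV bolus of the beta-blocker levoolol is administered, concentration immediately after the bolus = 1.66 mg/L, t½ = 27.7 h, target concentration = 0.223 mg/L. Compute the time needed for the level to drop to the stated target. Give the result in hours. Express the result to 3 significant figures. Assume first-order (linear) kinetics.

k = ln2 / t½ = 0.693147 / 27.7 = 0.02502 h⁻¹
t = ln(C₀ / C) / k = ln(1.660 / 0.223) / 0.02502
  = ln(7.444) / 0.02502 = 2.007 / 0.02502 = 80.22 h

80.2 h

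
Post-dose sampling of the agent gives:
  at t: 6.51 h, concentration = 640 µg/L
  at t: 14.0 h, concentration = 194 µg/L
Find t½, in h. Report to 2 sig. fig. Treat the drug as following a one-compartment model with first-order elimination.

k = ln(C₁/C₂) / (t₂ − t₁) = ln(640/194) / (14.0 − 6.51)
  = 1.194 / 7.490 = 0.1594 h⁻¹
t½ = ln2 / k = 0.693147 / 0.1594 = 4.348 h

4.3 h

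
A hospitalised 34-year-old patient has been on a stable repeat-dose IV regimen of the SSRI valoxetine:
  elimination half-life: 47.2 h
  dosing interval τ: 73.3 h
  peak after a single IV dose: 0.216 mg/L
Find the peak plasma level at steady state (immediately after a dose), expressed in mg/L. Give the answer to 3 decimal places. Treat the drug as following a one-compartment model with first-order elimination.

k = ln2 / t½ = 0.693147 / 47.2 = 0.01469 h⁻¹
e^(−kτ) = e^(−0.01469 × 73.3) = 0.3407
Accumulation ratio R = 1 / (1 − e^(−kτ)) = 1 / (1 − 0.3407) = 1.517
Steady-state peak = C₀ × R = 0.216 × 1.517 = 0.3277 mg/L

0.328 mg/L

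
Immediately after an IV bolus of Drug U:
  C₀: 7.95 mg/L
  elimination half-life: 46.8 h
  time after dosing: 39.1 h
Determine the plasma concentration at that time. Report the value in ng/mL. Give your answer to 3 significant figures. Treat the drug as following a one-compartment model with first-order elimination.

4460 ng/mL

k = ln2 / t½ = 0.693147 / 46.8 = 0.01481 h⁻¹
C = C₀ · e^(−k·t) = 7.950 × e^(−0.01481 × 39.1)
  = 7.950 × 0.5604 = 4.455 mg/L
Convert: 4.455 mg/L × 1000 = 4455 ng/mL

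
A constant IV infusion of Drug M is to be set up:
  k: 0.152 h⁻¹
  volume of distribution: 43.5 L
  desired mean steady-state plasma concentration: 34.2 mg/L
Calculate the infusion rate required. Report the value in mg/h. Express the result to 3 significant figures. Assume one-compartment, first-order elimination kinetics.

CL = k × Vd = 0.1520 × 43.5 = 6.612 L/h
At steady state, infusion rate R₀ = Css × CL = 34.2 × 6.612 = 226.1 mg/h

226 mg/h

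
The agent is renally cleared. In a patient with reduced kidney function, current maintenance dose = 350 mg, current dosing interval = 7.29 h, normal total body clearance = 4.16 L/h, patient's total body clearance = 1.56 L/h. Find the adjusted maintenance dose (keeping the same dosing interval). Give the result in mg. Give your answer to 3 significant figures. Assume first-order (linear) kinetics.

131 mg

To keep the same average steady-state level, dosing rate must scale with clearance.
CL ratio = 1.56 / 4.16 = 0.3750
New dose (same interval) = 350 × 0.3750 = 131.3 mg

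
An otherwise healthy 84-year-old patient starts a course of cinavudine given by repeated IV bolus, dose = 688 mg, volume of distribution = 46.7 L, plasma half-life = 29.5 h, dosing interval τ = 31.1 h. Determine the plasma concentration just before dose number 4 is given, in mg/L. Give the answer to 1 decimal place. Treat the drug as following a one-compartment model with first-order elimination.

12.2 mg/L

C₀ per dose = Dose / Vd = 688 / 46.7 = 14.73 mg/L
k = ln2 / t½ = 0.693147 / 29.5 = 0.02350 h⁻¹
Fraction remaining after one interval: r = e^(−kτ) = e^(−0.02350 × 31.1) = 0.4815
Before dose 4, 3 doses have been given (aged 1τ, 2τ, 3τ).
C_trough = C₀ × (r + r² + … + r^3) = C₀ × r(1−r^3)/(1−r)
        = 14.73 × 0.4815 × (1 − 0.1116) / (1 − 0.4815) = 12.15 mg/L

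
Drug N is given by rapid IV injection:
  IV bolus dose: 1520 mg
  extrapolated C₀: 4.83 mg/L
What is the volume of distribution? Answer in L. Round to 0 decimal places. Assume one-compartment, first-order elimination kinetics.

Vd = Dose / C₀ = 1520 / 4.83 = 314.7 L

315 L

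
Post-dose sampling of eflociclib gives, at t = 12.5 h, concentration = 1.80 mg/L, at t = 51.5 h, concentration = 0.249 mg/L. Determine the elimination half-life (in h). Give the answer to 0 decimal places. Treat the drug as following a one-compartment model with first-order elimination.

14 h

k = ln(C₁/C₂) / (t₂ − t₁) = ln(1.80/0.249) / (51.5 − 12.5)
  = 1.978 / 39.00 = 0.05072 h⁻¹
t½ = ln2 / k = 0.693147 / 0.05072 = 13.67 h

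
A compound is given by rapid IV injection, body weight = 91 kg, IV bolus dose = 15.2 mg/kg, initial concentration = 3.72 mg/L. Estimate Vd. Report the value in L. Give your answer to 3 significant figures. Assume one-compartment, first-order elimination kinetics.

372 L

Dose = 15.2 × 91 = 1383 mg
Vd = Dose / C₀ = 1383 / 3.72 = 371.8 L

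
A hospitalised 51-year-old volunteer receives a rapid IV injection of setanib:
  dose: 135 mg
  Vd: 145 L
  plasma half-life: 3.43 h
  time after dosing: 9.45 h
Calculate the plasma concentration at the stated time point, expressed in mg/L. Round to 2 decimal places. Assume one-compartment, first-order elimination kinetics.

C₀ = Dose / Vd = 135.0 / 145 = 0.9310 mg/L
k = ln2 / t½ = 0.693147 / 3.43 = 0.2021 h⁻¹
C = C₀ · e^(−k·t) = 0.9310 × e^(−0.2021 × 9.45)
  = 0.9310 × 0.1481 = 0.1379 mg/L

0.14 mg/L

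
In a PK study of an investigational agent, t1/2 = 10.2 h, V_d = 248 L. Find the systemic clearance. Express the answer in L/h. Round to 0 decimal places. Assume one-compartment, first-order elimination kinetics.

17 L/h

k = ln2 / t½ = 0.693147 / 10.2 = 0.06796 h⁻¹
CL = k × Vd = 0.06796 × 248 = 16.85 L/h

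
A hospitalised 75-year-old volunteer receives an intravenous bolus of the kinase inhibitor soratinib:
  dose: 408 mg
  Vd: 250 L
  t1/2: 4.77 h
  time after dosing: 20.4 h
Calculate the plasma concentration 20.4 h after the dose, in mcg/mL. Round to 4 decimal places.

C₀ = Dose / Vd = 408.0 / 250 = 1.632 mg/L
k = ln2 / t½ = 0.693147 / 4.77 = 0.1453 h⁻¹
C = C₀ · e^(−k·t) = 1.632 × e^(−0.1453 × 20.4)
  = 1.632 × 0.05161 = 0.08423 mg/L
(0.08423 mg/L = 0.08423 mcg/mL)

0.0842 mcg/mL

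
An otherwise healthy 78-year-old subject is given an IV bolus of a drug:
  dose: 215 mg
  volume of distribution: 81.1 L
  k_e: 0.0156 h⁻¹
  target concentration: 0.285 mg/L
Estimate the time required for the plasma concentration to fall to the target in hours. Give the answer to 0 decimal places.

143 h

C₀ = Dose / Vd = 215.0 / 81.1 = 2.651 mg/L
t = ln(C₀ / C) / k = ln(2.651 / 0.285) / 0.01560
  = ln(9.302) / 0.01560 = 2.230 / 0.01560 = 142.9 h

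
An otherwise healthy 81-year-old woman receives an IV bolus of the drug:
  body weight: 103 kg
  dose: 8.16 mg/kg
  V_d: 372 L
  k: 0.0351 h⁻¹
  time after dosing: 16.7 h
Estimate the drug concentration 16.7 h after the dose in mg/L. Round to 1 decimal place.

Total dose = 8.16 × 103 = 840.5 mg
C₀ = Dose / Vd = 840.5 / 372 = 2.259 mg/L
C = C₀ · e^(−k·t) = 2.259 × e^(−0.03510 × 16.7)
  = 2.259 × 0.5565 = 1.257 mg/L

1.3 mg/L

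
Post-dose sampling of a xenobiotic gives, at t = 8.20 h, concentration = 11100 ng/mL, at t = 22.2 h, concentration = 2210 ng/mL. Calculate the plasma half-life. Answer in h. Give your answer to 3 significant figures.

k = ln(C₁/C₂) / (t₂ − t₁) = ln(11100/2210) / (22.2 − 8.20)
  = 1.614 / 14.00 = 0.1153 h⁻¹
t½ = ln2 / k = 0.693147 / 0.1153 = 6.012 h

6.01 h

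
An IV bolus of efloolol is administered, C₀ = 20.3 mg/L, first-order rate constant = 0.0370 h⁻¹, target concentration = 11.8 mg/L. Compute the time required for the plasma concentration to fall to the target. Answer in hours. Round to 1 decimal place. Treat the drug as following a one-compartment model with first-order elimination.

t = ln(C₀ / C) / k = ln(20.30 / 11.8) / 0.03700
  = ln(1.720) / 0.03700 = 0.5423 / 0.03700 = 14.66 h

14.7 h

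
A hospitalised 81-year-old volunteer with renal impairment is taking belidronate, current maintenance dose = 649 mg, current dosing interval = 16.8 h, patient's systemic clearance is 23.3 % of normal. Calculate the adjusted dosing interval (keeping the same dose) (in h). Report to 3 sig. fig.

To keep the same average steady-state level, dosing rate must scale with clearance.
CL ratio = 23.3 / 100 = 0.2330
New interval (same dose) = 16.8 / 0.2330 = 72.10 h

72.1 h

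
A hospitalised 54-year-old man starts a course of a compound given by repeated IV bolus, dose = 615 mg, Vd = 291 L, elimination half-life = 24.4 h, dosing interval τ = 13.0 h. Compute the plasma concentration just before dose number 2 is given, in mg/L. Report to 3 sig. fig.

C₀ per dose = Dose / Vd = 615 / 291 = 2.113 mg/L
k = ln2 / t½ = 0.693147 / 24.4 = 0.02841 h⁻¹
Fraction remaining after one interval: r = e^(−kτ) = e^(−0.02841 × 13.0) = 0.6912
Before dose 2, 1 dose has been given (aged 1τ).
C_trough = C₀ × r = 2.113 × 0.6912 = 1.461 mg/L

1.46 mg/L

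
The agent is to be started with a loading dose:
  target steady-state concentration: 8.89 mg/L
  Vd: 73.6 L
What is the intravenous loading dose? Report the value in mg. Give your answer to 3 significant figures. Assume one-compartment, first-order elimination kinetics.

LD = Css × Vd = 8.89 × 73.6 = 654.3 mg

654 mg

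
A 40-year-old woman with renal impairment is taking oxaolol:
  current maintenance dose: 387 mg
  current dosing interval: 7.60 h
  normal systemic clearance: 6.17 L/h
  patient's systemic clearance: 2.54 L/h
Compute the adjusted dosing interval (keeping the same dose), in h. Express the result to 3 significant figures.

18.5 h

To keep the same average steady-state level, dosing rate must scale with clearance.
CL ratio = 2.54 / 6.17 = 0.4117
New interval (same dose) = 7.60 / 0.4117 = 18.46 h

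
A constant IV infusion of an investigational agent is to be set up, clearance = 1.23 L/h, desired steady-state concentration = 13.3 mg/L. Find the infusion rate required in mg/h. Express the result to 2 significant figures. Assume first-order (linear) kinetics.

16 mg/h

At steady state, infusion rate R₀ = Css × CL = 13.3 × 1.230 = 16.36 mg/h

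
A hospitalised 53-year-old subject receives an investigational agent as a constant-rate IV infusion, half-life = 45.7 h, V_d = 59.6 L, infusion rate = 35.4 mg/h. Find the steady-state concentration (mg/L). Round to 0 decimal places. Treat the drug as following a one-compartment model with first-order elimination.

39 mg/L

k = ln2 / t½ = 0.693147 / 45.7 = 0.01517 h⁻¹
CL = k × Vd = 0.01517 × 59.6 = 0.9041 L/h
At steady state Css = R₀ / CL = 35.4 / 0.9041 = 39.15 mg/L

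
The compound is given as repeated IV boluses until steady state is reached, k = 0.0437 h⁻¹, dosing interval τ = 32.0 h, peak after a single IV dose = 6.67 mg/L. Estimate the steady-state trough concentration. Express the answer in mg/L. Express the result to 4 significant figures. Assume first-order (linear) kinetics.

2.188 mg/L

e^(−kτ) = e^(−0.04370 × 32.0) = 0.2470
Accumulation ratio R = 1 / (1 − e^(−kτ)) = 1 / (1 − 0.2470) = 1.328
Steady-state trough = C₀ × R × e^(−kτ) = 6.67 × 1.328 × 0.2470 = 2.188 mg/L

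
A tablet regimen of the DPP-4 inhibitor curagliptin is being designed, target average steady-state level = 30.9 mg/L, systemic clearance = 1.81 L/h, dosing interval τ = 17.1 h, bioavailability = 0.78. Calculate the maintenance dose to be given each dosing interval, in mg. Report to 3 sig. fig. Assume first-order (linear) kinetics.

1230 mg

At steady state, F × (Dose/τ) = Css × CL.
Dose = Css × CL × τ / F = 30.9 × 1.810 × 17.1 / 0.78 = 1226 mg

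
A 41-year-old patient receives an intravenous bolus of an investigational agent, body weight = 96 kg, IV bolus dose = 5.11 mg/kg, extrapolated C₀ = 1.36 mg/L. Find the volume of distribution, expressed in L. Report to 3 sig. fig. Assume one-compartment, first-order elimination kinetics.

Dose = 5.11 × 96 = 490.6 mg
Vd = Dose / C₀ = 490.6 / 1.36 = 360.7 L

361 L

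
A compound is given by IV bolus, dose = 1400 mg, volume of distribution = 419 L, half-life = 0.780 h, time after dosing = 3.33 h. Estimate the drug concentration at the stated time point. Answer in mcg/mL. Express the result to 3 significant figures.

0.173 mcg/mL

C₀ = Dose / Vd = 1400 / 419 = 3.341 mg/L
k = ln2 / t½ = 0.693147 / 0.780 = 0.8887 h⁻¹
C = C₀ · e^(−k·t) = 3.341 × e^(−0.8887 × 3.33)
  = 3.341 × 0.05185 = 0.1732 mg/L
(0.1732 mg/L = 0.1732 mcg/mL)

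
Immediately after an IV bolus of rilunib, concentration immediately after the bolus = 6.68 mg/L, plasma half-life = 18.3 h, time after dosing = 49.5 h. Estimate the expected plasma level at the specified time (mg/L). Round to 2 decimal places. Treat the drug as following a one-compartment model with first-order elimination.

1.02 mg/L

k = ln2 / t½ = 0.693147 / 18.3 = 0.03788 h⁻¹
C = C₀ · e^(−k·t) = 6.680 × e^(−0.03788 × 49.5)
  = 6.680 × 0.1533 = 1.024 mg/L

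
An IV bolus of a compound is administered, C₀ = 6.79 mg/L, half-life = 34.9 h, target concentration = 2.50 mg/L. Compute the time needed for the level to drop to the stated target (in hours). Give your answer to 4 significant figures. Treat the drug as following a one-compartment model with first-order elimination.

k = ln2 / t½ = 0.693147 / 34.9 = 0.01986 h⁻¹
t = ln(C₀ / C) / k = ln(6.790 / 2.50) / 0.01986
  = ln(2.716) / 0.01986 = 0.9992 / 0.01986 = 50.31 h

50.31 h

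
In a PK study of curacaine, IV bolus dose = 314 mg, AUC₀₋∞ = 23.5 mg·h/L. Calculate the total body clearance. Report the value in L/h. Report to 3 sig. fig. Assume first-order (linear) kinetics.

13.4 L/h

CL = Dose / AUC = 314 / 23.5 = 13.36 L/h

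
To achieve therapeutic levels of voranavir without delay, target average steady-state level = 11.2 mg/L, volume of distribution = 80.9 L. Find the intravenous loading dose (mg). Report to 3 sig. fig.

LD = Css × Vd = 11.2 × 80.9 = 906.1 mg

906 mg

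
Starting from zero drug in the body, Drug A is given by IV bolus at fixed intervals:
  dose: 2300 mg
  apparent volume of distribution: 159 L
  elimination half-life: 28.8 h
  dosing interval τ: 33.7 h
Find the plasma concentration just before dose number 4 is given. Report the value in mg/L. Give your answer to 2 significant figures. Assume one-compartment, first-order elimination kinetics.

11 mg/L

C₀ per dose = Dose / Vd = 2300 / 159 = 14.47 mg/L
k = ln2 / t½ = 0.693147 / 28.8 = 0.02407 h⁻¹
Fraction remaining after one interval: r = e^(−kτ) = e^(−0.02407 × 33.7) = 0.4443
Before dose 4, 3 doses have been given (aged 1τ, 2τ, 3τ).
C_trough = C₀ × (r + r² + … + r^3) = C₀ × r(1−r^3)/(1−r)
        = 14.47 × 0.4443 × (1 − 0.08771) / (1 − 0.4443) = 10.55 mg/L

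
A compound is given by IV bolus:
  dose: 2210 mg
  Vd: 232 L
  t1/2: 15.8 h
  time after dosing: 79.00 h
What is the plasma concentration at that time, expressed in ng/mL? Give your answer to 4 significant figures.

C₀ = Dose / Vd = 2210 / 232 = 9.526 mg/L
k = ln2 / t½ = 0.693147 / 15.8 = 0.04387 h⁻¹
t / t½ = 79.00 / 15.8 = 5 half-lives
C = C₀ × (1/2)^5 = 9.526 × 0.03125 = 0.2977 mg/L
Convert: 0.2977 mg/L × 1000 = 297.7 ng/mL

297.7 ng/mL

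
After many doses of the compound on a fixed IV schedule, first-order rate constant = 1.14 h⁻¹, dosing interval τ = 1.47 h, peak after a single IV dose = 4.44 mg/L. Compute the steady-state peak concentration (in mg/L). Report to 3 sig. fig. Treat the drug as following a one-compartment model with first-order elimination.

5.46 mg/L

e^(−kτ) = e^(−1.140 × 1.47) = 0.1872
Accumulation ratio R = 1 / (1 − e^(−kτ)) = 1 / (1 − 0.1872) = 1.230
Steady-state peak = C₀ × R = 4.44 × 1.230 = 5.461 mg/L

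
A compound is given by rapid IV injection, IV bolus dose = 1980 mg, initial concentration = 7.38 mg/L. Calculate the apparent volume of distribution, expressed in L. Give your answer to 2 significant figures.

Vd = Dose / C₀ = 1980 / 7.38 = 268.3 L

270 L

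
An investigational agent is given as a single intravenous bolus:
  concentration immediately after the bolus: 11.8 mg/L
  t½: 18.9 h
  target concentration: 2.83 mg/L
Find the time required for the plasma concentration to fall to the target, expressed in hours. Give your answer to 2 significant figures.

k = ln2 / t½ = 0.693147 / 18.9 = 0.03667 h⁻¹
t = ln(C₀ / C) / k = ln(11.80 / 2.83) / 0.03667
  = ln(4.170) / 0.03667 = 1.428 / 0.03667 = 38.94 h

39 h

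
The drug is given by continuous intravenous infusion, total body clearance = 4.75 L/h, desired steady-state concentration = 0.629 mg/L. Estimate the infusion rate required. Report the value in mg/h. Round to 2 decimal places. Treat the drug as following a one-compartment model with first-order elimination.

At steady state, infusion rate R₀ = Css × CL = 0.629 × 4.750 = 2.988 mg/h

2.99 mg/h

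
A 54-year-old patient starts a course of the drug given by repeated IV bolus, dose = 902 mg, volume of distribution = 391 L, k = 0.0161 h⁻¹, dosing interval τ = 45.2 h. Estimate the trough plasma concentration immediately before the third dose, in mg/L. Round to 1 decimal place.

1.7 mg/L

C₀ per dose = Dose / Vd = 902 / 391 = 2.307 mg/L
Fraction remaining after one interval: r = e^(−kτ) = e^(−0.01610 × 45.2) = 0.4830
Before dose 3, 2 doses have been given (aged 1τ, 2τ).
C_trough = C₀ × (r + r²) = 2.307 × (0.4830 + 0.2333) = 1.653 mg/L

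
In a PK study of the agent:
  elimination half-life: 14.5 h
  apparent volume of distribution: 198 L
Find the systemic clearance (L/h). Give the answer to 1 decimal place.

9.5 L/h

k = ln2 / t½ = 0.693147 / 14.5 = 0.04780 h⁻¹
CL = k × Vd = 0.04780 × 198 = 9.464 L/h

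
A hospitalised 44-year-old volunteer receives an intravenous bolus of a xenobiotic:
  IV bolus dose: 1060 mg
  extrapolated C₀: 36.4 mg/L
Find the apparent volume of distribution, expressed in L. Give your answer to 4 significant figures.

Vd = Dose / C₀ = 1060 / 36.4 = 29.12 L

29.12 L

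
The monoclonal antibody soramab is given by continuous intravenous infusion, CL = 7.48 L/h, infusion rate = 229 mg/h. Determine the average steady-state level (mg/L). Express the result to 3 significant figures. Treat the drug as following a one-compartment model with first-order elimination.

At steady state Css = R₀ / CL = 229 / 7.480 = 30.61 mg/L

30.6 mg/L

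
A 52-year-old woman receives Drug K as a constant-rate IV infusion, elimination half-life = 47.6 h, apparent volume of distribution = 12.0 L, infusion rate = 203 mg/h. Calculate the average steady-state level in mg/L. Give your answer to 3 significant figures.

1160 mg/L

k = ln2 / t½ = 0.693147 / 47.6 = 0.01456 h⁻¹
CL = k × Vd = 0.01456 × 12.0 = 0.1747 L/h
At steady state Css = R₀ / CL = 203 / 0.1747 = 1162 mg/L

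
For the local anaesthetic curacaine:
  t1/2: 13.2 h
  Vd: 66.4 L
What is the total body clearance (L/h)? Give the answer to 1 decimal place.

3.5 L/h

k = ln2 / t½ = 0.693147 / 13.2 = 0.05251 h⁻¹
CL = k × Vd = 0.05251 × 66.4 = 3.487 L/h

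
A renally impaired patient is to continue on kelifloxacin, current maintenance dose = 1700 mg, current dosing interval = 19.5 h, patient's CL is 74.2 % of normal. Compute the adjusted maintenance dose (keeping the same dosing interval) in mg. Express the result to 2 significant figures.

To keep the same average steady-state level, dosing rate must scale with clearance.
CL ratio = 74.2 / 100 = 0.7420
New dose (same interval) = 1700 × 0.7420 = 1261 mg

1300 mg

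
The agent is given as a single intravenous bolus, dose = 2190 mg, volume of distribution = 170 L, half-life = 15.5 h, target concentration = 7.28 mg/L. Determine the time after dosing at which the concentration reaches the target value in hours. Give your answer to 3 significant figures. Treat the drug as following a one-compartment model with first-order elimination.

12.8 h

C₀ = Dose / Vd = 2190 / 170 = 12.88 mg/L
k = ln2 / t½ = 0.693147 / 15.5 = 0.04472 h⁻¹
t = ln(C₀ / C) / k = ln(12.88 / 7.28) / 0.04472
  = ln(1.769) / 0.04472 = 0.5704 / 0.04472 = 12.75 h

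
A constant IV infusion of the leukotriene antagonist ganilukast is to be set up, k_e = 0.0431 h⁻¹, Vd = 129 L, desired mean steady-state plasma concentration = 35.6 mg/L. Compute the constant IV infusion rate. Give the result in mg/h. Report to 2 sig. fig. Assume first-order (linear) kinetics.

CL = k × Vd = 0.04310 × 129 = 5.560 L/h
At steady state, infusion rate R₀ = Css × CL = 35.6 × 5.560 = 197.9 mg/h

200 mg/h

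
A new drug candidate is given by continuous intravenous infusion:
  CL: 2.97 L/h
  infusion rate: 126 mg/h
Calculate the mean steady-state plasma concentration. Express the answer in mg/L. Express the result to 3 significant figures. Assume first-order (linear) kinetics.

42.4 mg/L

At steady state Css = R₀ / CL = 126 / 2.970 = 42.42 mg/L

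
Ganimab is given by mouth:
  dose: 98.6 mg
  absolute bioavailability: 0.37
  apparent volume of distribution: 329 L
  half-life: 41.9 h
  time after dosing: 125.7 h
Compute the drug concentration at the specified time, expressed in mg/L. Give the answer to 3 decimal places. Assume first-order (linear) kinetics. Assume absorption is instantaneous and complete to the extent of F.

Amount reaching circulation = F × Dose = 0.37 × 98.60 = 36.48 mg
C₀ = F·Dose / Vd = 36.48 / 329 = 0.1109 mg/L
k = ln2 / t½ = 0.693147 / 41.9 = 0.01654 h⁻¹
t / t½ = 125.7 / 41.9 = 3 half-lives
C = C₀ × (1/2)^3 = 0.1109 × 0.1250 = 0.01386 mg/L

0.014 mg/L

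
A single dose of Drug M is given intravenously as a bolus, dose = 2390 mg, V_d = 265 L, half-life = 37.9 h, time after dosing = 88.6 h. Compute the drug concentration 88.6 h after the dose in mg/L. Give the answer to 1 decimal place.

1.8 mg/L

C₀ = Dose / Vd = 2390 / 265 = 9.019 mg/L
k = ln2 / t½ = 0.693147 / 37.9 = 0.01829 h⁻¹
C = C₀ · e^(−k·t) = 9.019 × e^(−0.01829 × 88.6)
  = 9.019 × 0.1978 = 1.784 mg/L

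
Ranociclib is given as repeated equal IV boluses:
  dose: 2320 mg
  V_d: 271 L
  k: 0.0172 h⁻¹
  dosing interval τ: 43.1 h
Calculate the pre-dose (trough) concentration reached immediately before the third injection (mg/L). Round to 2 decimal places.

6.02 mg/L

C₀ per dose = Dose / Vd = 2320 / 271 = 8.561 mg/L
Fraction remaining after one interval: r = e^(−kτ) = e^(−0.01720 × 43.1) = 0.4765
Before dose 3, 2 doses have been given (aged 1τ, 2τ).
C_trough = C₀ × (r + r²) = 8.561 × (0.4765 + 0.2271) = 6.024 mg/L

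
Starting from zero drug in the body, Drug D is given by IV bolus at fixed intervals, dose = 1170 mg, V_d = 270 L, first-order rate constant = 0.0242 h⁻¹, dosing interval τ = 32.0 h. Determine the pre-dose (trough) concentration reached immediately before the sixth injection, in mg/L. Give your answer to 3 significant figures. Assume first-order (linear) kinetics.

C₀ per dose = Dose / Vd = 1170 / 270 = 4.333 mg/L
Fraction remaining after one interval: r = e^(−kτ) = e^(−0.02420 × 32.0) = 0.4610
Before dose 6, 5 doses have been given (aged 1τ, 2τ, 3τ, 4τ, 5τ).
C_trough = C₀ × (r + r² + … + r^5) = C₀ × r(1−r^5)/(1−r)
        = 4.333 × 0.4610 × (1 − 0.02082) / (1 − 0.4610) = 3.629 mg/L

3.63 mg/L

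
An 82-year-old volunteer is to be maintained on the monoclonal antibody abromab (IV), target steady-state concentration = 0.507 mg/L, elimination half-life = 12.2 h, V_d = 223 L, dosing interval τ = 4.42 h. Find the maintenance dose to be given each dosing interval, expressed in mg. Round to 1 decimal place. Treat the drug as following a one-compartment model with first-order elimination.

28.4 mg

k = ln2 / t½ = 0.693147 / 12.2 = 0.05682 h⁻¹
CL = k × Vd = 0.05682 × 223 = 12.67 L/h
At steady state, Dose/τ = Css × CL.
Dose = Css × CL × τ = 0.507 × 12.67 × 4.42 = 28.39 mg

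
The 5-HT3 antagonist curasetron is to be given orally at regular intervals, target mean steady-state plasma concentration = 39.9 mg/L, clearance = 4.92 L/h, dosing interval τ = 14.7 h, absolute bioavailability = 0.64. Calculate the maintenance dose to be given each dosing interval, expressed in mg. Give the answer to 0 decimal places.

At steady state, F × (Dose/τ) = Css × CL.
Dose = Css × CL × τ / F = 39.9 × 4.920 × 14.7 / 0.64 = 4509 mg

4509 mg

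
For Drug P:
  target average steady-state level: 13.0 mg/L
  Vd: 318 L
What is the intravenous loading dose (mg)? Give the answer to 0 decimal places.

LD = Css × Vd = 13.0 × 318 = 4134 mg

4134 mg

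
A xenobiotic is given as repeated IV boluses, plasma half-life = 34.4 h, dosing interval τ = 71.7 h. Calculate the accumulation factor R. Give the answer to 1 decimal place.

1.3

k = ln2 / t½ = 0.693147 / 34.4 = 0.02015 h⁻¹
e^(−kτ) = e^(−0.02015 × 71.7) = 0.2358
Accumulation ratio R = 1 / (1 − e^(−kτ)) = 1 / (1 − 0.2358) = 1.309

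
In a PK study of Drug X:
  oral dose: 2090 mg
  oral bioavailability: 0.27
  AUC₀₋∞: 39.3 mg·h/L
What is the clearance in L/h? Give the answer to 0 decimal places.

CL = F·Dose / AUC = 0.27 × 2090 / 39.3 = 14.36 L/h

14 L/h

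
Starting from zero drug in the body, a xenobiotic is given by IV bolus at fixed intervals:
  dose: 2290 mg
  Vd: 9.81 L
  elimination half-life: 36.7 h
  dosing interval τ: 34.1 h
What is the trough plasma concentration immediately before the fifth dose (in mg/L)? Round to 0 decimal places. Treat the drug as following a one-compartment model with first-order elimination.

239 mg/L

C₀ per dose = Dose / Vd = 2290 / 9.81 = 233.4 mg/L
k = ln2 / t½ = 0.693147 / 36.7 = 0.01889 h⁻¹
Fraction remaining after one interval: r = e^(−kτ) = e^(−0.01889 × 34.1) = 0.5251
Before dose 5, 4 doses have been given (aged 1τ, 2τ, 3τ, 4τ).
C_trough = C₀ × (r + r² + … + r^4) = C₀ × r(1−r^4)/(1−r)
        = 233.4 × 0.5251 × (1 − 0.07603) / (1 − 0.5251) = 238.5 mg/L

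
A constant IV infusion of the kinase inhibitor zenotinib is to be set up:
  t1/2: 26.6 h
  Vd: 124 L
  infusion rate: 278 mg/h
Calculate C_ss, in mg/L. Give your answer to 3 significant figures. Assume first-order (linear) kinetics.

k = ln2 / t½ = 0.693147 / 26.6 = 0.02606 h⁻¹
CL = k × Vd = 0.02606 × 124 = 3.231 L/h
At steady state Css = R₀ / CL = 278 / 3.231 = 86.04 mg/L

86.0 mg/L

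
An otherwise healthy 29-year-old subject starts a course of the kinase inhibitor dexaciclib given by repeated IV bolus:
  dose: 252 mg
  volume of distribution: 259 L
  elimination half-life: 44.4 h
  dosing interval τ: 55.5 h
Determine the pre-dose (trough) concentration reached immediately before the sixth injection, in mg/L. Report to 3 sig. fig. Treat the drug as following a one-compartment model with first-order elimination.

C₀ per dose = Dose / Vd = 252 / 259 = 0.9730 mg/L
k = ln2 / t½ = 0.693147 / 44.4 = 0.01561 h⁻¹
Fraction remaining after one interval: r = e^(−kτ) = e^(−0.01561 × 55.5) = 0.4205
Before dose 6, 5 doses have been given (aged 1τ, 2τ, 3τ, 4τ, 5τ).
C_trough = C₀ × (r + r² + … + r^5) = C₀ × r(1−r^5)/(1−r)
        = 0.9730 × 0.4205 × (1 − 0.01315) / (1 − 0.4205) = 0.6967 mg/L

0.697 mg/L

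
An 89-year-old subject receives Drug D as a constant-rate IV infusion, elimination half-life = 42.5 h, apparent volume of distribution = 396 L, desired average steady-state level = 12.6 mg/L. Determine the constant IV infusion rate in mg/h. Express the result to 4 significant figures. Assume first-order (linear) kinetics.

k = ln2 / t½ = 0.693147 / 42.5 = 0.01631 h⁻¹
CL = k × Vd = 0.01631 × 396 = 6.459 L/h
At steady state, infusion rate R₀ = Css × CL = 12.6 × 6.459 = 81.38 mg/h

81.38 mg/h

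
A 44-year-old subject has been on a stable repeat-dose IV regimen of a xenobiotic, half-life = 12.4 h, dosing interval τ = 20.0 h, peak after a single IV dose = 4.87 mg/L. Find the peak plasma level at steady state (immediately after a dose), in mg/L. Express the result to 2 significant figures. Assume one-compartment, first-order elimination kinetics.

k = ln2 / t½ = 0.693147 / 12.4 = 0.05590 h⁻¹
e^(−kτ) = e^(−0.05590 × 20.0) = 0.3269
Accumulation ratio R = 1 / (1 − e^(−kτ)) = 1 / (1 − 0.3269) = 1.486
Steady-state peak = C₀ × R = 4.87 × 1.486 = 7.237 mg/L

7.2 mg/L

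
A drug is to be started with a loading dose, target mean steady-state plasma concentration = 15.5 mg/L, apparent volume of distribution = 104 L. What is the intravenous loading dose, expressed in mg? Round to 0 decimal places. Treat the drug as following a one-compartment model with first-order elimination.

1612 mg

LD = Css × Vd = 15.5 × 104 = 1612 mg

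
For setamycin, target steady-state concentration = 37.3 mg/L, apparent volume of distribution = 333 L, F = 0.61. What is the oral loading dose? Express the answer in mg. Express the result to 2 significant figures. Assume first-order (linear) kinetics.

LD = Css × Vd / F = 37.3 × 333 / 0.61 = 20360 mg

20000 mg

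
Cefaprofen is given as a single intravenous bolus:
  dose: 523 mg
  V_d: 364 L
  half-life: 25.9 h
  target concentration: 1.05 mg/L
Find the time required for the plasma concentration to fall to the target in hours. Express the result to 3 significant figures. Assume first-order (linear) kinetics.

11.7 h

C₀ = Dose / Vd = 523.0 / 364 = 1.437 mg/L
k = ln2 / t½ = 0.693147 / 25.9 = 0.02676 h⁻¹
t = ln(C₀ / C) / k = ln(1.437 / 1.05) / 0.02676
  = ln(1.369) / 0.02676 = 0.3141 / 0.02676 = 11.74 h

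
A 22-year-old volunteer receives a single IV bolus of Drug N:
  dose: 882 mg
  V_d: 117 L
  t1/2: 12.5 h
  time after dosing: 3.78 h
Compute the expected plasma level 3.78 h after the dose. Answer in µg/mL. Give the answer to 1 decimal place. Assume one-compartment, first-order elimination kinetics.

6.1 µg/mL

C₀ = Dose / Vd = 882.0 / 117 = 7.538 mg/L
k = ln2 / t½ = 0.693147 / 12.5 = 0.05545 h⁻¹
C = C₀ · e^(−k·t) = 7.538 × e^(−0.05545 × 3.78)
  = 7.538 × 0.8109 = 6.113 mg/L
(6.113 mg/L = 6.113 µg/mL)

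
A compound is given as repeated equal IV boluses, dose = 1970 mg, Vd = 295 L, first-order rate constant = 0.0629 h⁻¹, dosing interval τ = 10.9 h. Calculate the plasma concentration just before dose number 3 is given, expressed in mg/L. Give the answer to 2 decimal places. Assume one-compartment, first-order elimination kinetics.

C₀ per dose = Dose / Vd = 1970 / 295 = 6.678 mg/L
Fraction remaining after one interval: r = e^(−kτ) = e^(−0.06290 × 10.9) = 0.5038
Before dose 3, 2 doses have been given (aged 1τ, 2τ).
C_trough = C₀ × (r + r²) = 6.678 × (0.5038 + 0.2538) = 5.059 mg/L

5.06 mg/L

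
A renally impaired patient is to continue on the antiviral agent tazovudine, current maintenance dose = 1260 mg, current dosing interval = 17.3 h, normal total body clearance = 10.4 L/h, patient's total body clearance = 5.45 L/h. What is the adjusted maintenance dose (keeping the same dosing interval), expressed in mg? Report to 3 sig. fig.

To keep the same average steady-state level, dosing rate must scale with clearance.
CL ratio = 5.45 / 10.4 = 0.5240
New dose (same interval) = 1260 × 0.5240 = 660.2 mg

660 mg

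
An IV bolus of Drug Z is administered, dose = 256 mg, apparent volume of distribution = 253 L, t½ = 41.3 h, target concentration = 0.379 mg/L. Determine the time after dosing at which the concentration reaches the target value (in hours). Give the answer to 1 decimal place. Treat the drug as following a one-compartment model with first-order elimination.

58.5 h

C₀ = Dose / Vd = 256.0 / 253 = 1.012 mg/L
k = ln2 / t½ = 0.693147 / 41.3 = 0.01678 h⁻¹
t = ln(C₀ / C) / k = ln(1.012 / 0.379) / 0.01678
  = ln(2.670) / 0.01678 = 0.9821 / 0.01678 = 58.53 h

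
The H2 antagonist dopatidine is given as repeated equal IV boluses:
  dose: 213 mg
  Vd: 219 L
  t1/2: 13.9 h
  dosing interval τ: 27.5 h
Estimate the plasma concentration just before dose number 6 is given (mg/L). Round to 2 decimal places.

0.33 mg/L

C₀ per dose = Dose / Vd = 213 / 219 = 0.9726 mg/L
k = ln2 / t½ = 0.693147 / 13.9 = 0.04987 h⁻¹
Fraction remaining after one interval: r = e^(−kτ) = e^(−0.04987 × 27.5) = 0.2537
Before dose 6, 5 doses have been given (aged 1τ, 2τ, 3τ, 4τ, 5τ).
C_trough = C₀ × (r + r² + … + r^5) = C₀ × r(1−r^5)/(1−r)
        = 0.9726 × 0.2537 × (1 − 0.001051) / (1 − 0.2537) = 0.3303 mg/L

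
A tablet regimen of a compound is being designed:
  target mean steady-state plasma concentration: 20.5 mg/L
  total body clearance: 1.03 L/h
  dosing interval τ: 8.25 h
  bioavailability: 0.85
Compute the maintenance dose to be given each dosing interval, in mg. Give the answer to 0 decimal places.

205 mg

At steady state, F × (Dose/τ) = Css × CL.
Dose = Css × CL × τ / F = 20.5 × 1.030 × 8.25 / 0.85 = 204.9 mg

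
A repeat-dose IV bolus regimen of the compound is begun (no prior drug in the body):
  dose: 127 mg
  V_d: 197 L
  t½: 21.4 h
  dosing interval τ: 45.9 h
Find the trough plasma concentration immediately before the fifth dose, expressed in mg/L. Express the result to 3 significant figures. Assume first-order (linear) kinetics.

C₀ per dose = Dose / Vd = 127 / 197 = 0.6447 mg/L
k = ln2 / t½ = 0.693147 / 21.4 = 0.03239 h⁻¹
Fraction remaining after one interval: r = e^(−kτ) = e^(−0.03239 × 45.9) = 0.2261
Before dose 5, 4 doses have been given (aged 1τ, 2τ, 3τ, 4τ).
C_trough = C₀ × (r + r² + … + r^4) = C₀ × r(1−r^4)/(1−r)
        = 0.6447 × 0.2261 × (1 − 0.002613) / (1 − 0.2261) = 0.1879 mg/L

0.188 mg/L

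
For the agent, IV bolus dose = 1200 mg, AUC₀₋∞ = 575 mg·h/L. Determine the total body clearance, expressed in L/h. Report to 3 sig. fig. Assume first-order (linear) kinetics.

CL = Dose / AUC = 1200 / 575 = 2.087 L/h

2.09 L/h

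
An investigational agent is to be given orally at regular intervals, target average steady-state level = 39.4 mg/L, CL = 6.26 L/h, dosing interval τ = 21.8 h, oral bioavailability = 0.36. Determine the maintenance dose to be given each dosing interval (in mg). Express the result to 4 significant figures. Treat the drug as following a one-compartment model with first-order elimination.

14940 mg

At steady state, F × (Dose/τ) = Css × CL.
Dose = Css × CL × τ / F = 39.4 × 6.260 × 21.8 / 0.36 = 14940 mg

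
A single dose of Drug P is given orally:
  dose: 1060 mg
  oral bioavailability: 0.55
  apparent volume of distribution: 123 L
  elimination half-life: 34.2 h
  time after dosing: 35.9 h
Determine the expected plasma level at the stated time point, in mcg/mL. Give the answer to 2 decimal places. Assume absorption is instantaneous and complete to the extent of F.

2.29 mcg/mL

Amount reaching circulation = F × Dose = 0.55 × 1060 = 583.0 mg
C₀ = F·Dose / Vd = 583.0 / 123 = 4.740 mg/L
k = ln2 / t½ = 0.693147 / 34.2 = 0.02027 h⁻¹
C = C₀ · e^(−k·t) = 4.740 × e^(−0.02027 × 35.9)
  = 4.740 × 0.4830 = 2.289 mg/L
(2.289 mg/L = 2.289 mcg/mL)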